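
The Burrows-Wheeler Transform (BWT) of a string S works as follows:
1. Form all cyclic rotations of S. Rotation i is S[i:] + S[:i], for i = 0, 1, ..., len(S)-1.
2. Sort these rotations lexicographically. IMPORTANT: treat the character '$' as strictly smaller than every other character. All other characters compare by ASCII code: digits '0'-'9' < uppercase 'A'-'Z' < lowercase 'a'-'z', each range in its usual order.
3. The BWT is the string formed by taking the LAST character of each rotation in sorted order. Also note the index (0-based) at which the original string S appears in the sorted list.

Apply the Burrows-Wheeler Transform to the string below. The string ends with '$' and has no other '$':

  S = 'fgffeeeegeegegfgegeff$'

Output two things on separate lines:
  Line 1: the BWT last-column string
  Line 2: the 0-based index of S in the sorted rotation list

All 22 rotations (rotation i = S[i:]+S[:i]):
  rot[0] = fgffeeeegeegegfgegeff$
  rot[1] = gffeeeegeegegfgegeff$f
  rot[2] = ffeeeegeegegfgegeff$fg
  rot[3] = feeeegeegegfgegeff$fgf
  rot[4] = eeeegeegegfgegeff$fgff
  rot[5] = eeegeegegfgegeff$fgffe
  rot[6] = eegeegegfgegeff$fgffee
  rot[7] = egeegegfgegeff$fgffeee
  rot[8] = geegegfgegeff$fgffeeee
  rot[9] = eegegfgegeff$fgffeeeeg
  rot[10] = egegfgegeff$fgffeeeege
  rot[11] = gegfgegeff$fgffeeeegee
  rot[12] = egfgegeff$fgffeeeegeeg
  rot[13] = gfgegeff$fgffeeeegeege
  rot[14] = fgegeff$fgffeeeegeegeg
  rot[15] = gegeff$fgffeeeegeegegf
  rot[16] = egeff$fgffeeeegeegegfg
  rot[17] = geff$fgffeeeegeegegfge
  rot[18] = eff$fgffeeeegeegegfgeg
  rot[19] = ff$fgffeeeegeegegfgege
  rot[20] = f$fgffeeeegeegegfgegef
  rot[21] = $fgffeeeegeegegfgegeff
Sorted (with $ < everything):
  sorted[0] = $fgffeeeegeegegfgegeff  (last char: 'f')
  sorted[1] = eeeegeegegfgegeff$fgff  (last char: 'f')
  sorted[2] = eeegeegegfgegeff$fgffe  (last char: 'e')
  sorted[3] = eegeegegfgegeff$fgffee  (last char: 'e')
  sorted[4] = eegegfgegeff$fgffeeeeg  (last char: 'g')
  sorted[5] = eff$fgffeeeegeegegfgeg  (last char: 'g')
  sorted[6] = egeegegfgegeff$fgffeee  (last char: 'e')
  sorted[7] = egeff$fgffeeeegeegegfg  (last char: 'g')
  sorted[8] = egegfgegeff$fgffeeeege  (last char: 'e')
  sorted[9] = egfgegeff$fgffeeeegeeg  (last char: 'g')
  sorted[10] = f$fgffeeeegeegegfgegef  (last char: 'f')
  sorted[11] = feeeegeegegfgegeff$fgf  (last char: 'f')
  sorted[12] = ff$fgffeeeegeegegfgege  (last char: 'e')
  sorted[13] = ffeeeegeegegfgegeff$fg  (last char: 'g')
  sorted[14] = fgegeff$fgffeeeegeegeg  (last char: 'g')
  sorted[15] = fgffeeeegeegegfgegeff$  (last char: '$')
  sorted[16] = geegegfgegeff$fgffeeee  (last char: 'e')
  sorted[17] = geff$fgffeeeegeegegfge  (last char: 'e')
  sorted[18] = gegeff$fgffeeeegeegegf  (last char: 'f')
  sorted[19] = gegfgegeff$fgffeeeegee  (last char: 'e')
  sorted[20] = gffeeeegeegegfgegeff$f  (last char: 'f')
  sorted[21] = gfgegeff$fgffeeeegeege  (last char: 'e')
Last column: ffeeggegegffegg$eefefe
Original string S is at sorted index 15

Answer: ffeeggegegffegg$eefefe
15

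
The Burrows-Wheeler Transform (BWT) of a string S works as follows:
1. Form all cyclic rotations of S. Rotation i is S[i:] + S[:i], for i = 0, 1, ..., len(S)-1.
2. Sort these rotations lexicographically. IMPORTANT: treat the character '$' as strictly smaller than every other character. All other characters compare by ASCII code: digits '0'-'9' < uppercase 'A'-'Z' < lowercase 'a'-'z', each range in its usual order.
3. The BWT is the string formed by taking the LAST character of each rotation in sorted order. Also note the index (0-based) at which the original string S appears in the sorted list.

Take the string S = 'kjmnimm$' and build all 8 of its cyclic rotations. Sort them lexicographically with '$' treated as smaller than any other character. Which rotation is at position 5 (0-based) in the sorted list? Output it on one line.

Answer: mm$kjmni

Derivation:
All 8 rotations (rotation i = S[i:]+S[:i]):
  rot[0] = kjmnimm$
  rot[1] = jmnimm$k
  rot[2] = mnimm$kj
  rot[3] = nimm$kjm
  rot[4] = imm$kjmn
  rot[5] = mm$kjmni
  rot[6] = m$kjmnim
  rot[7] = $kjmnimm
Sorted (with $ < everything):
  sorted[0] = $kjmnimm
  sorted[1] = imm$kjmn
  sorted[2] = jmnimm$k
  sorted[3] = kjmnimm$
  sorted[4] = m$kjmnim
  sorted[5] = mm$kjmni
  sorted[6] = mnimm$kj
  sorted[7] = nimm$kjm
sorted[5] = mm$kjmni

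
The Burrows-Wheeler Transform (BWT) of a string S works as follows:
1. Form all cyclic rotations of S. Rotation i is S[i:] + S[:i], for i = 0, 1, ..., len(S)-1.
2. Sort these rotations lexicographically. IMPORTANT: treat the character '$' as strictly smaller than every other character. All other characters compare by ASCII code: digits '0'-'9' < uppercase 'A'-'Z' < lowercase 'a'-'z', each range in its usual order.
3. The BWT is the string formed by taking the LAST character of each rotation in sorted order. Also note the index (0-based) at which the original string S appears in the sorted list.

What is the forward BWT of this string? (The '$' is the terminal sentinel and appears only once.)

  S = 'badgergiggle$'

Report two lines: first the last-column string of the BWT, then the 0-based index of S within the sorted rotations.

Answer: eb$algdirggge
2

Derivation:
All 13 rotations (rotation i = S[i:]+S[:i]):
  rot[0] = badgergiggle$
  rot[1] = adgergiggle$b
  rot[2] = dgergiggle$ba
  rot[3] = gergiggle$bad
  rot[4] = ergiggle$badg
  rot[5] = rgiggle$badge
  rot[6] = giggle$badger
  rot[7] = iggle$badgerg
  rot[8] = ggle$badgergi
  rot[9] = gle$badgergig
  rot[10] = le$badgergigg
  rot[11] = e$badgergiggl
  rot[12] = $badgergiggle
Sorted (with $ < everything):
  sorted[0] = $badgergiggle  (last char: 'e')
  sorted[1] = adgergiggle$b  (last char: 'b')
  sorted[2] = badgergiggle$  (last char: '$')
  sorted[3] = dgergiggle$ba  (last char: 'a')
  sorted[4] = e$badgergiggl  (last char: 'l')
  sorted[5] = ergiggle$badg  (last char: 'g')
  sorted[6] = gergiggle$bad  (last char: 'd')
  sorted[7] = ggle$badgergi  (last char: 'i')
  sorted[8] = giggle$badger  (last char: 'r')
  sorted[9] = gle$badgergig  (last char: 'g')
  sorted[10] = iggle$badgerg  (last char: 'g')
  sorted[11] = le$badgergigg  (last char: 'g')
  sorted[12] = rgiggle$badge  (last char: 'e')
Last column: eb$algdirggge
Original string S is at sorted index 2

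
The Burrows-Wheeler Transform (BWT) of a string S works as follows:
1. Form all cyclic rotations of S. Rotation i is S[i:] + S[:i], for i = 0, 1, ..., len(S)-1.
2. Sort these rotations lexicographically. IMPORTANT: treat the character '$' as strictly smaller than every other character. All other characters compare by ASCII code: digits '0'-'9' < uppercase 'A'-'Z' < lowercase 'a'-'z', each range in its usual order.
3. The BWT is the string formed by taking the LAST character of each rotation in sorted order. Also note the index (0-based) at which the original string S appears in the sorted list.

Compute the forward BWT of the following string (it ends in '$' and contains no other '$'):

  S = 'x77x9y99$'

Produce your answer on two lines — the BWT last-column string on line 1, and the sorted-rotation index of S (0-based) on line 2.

Answer: 9x79yx$79
6

Derivation:
All 9 rotations (rotation i = S[i:]+S[:i]):
  rot[0] = x77x9y99$
  rot[1] = 77x9y99$x
  rot[2] = 7x9y99$x7
  rot[3] = x9y99$x77
  rot[4] = 9y99$x77x
  rot[5] = y99$x77x9
  rot[6] = 99$x77x9y
  rot[7] = 9$x77x9y9
  rot[8] = $x77x9y99
Sorted (with $ < everything):
  sorted[0] = $x77x9y99  (last char: '9')
  sorted[1] = 77x9y99$x  (last char: 'x')
  sorted[2] = 7x9y99$x7  (last char: '7')
  sorted[3] = 9$x77x9y9  (last char: '9')
  sorted[4] = 99$x77x9y  (last char: 'y')
  sorted[5] = 9y99$x77x  (last char: 'x')
  sorted[6] = x77x9y99$  (last char: '$')
  sorted[7] = x9y99$x77  (last char: '7')
  sorted[8] = y99$x77x9  (last char: '9')
Last column: 9x79yx$79
Original string S is at sorted index 6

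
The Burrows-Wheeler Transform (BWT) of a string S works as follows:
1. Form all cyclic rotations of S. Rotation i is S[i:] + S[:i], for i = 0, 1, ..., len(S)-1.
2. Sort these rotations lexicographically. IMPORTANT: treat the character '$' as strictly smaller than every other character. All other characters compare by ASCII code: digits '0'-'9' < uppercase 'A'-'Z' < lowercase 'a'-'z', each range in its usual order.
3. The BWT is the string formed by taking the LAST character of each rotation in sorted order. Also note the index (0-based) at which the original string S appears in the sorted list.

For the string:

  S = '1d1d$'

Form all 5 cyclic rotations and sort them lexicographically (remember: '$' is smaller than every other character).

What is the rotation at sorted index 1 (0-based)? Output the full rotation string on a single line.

Answer: 1d$1d

Derivation:
All 5 rotations (rotation i = S[i:]+S[:i]):
  rot[0] = 1d1d$
  rot[1] = d1d$1
  rot[2] = 1d$1d
  rot[3] = d$1d1
  rot[4] = $1d1d
Sorted (with $ < everything):
  sorted[0] = $1d1d
  sorted[1] = 1d$1d
  sorted[2] = 1d1d$
  sorted[3] = d$1d1
  sorted[4] = d1d$1
sorted[1] = 1d$1d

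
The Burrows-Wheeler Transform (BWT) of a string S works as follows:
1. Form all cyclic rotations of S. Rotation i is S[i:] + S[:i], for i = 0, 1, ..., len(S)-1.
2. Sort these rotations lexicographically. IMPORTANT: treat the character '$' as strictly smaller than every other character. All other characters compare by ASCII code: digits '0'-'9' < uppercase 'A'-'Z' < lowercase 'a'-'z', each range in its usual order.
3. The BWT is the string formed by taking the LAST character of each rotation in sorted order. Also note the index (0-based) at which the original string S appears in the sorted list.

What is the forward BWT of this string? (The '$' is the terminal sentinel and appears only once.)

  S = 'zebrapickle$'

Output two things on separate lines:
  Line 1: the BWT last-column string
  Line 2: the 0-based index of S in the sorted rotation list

All 12 rotations (rotation i = S[i:]+S[:i]):
  rot[0] = zebrapickle$
  rot[1] = ebrapickle$z
  rot[2] = brapickle$ze
  rot[3] = rapickle$zeb
  rot[4] = apickle$zebr
  rot[5] = pickle$zebra
  rot[6] = ickle$zebrap
  rot[7] = ckle$zebrapi
  rot[8] = kle$zebrapic
  rot[9] = le$zebrapick
  rot[10] = e$zebrapickl
  rot[11] = $zebrapickle
Sorted (with $ < everything):
  sorted[0] = $zebrapickle  (last char: 'e')
  sorted[1] = apickle$zebr  (last char: 'r')
  sorted[2] = brapickle$ze  (last char: 'e')
  sorted[3] = ckle$zebrapi  (last char: 'i')
  sorted[4] = e$zebrapickl  (last char: 'l')
  sorted[5] = ebrapickle$z  (last char: 'z')
  sorted[6] = ickle$zebrap  (last char: 'p')
  sorted[7] = kle$zebrapic  (last char: 'c')
  sorted[8] = le$zebrapick  (last char: 'k')
  sorted[9] = pickle$zebra  (last char: 'a')
  sorted[10] = rapickle$zeb  (last char: 'b')
  sorted[11] = zebrapickle$  (last char: '$')
Last column: ereilzpckab$
Original string S is at sorted index 11

Answer: ereilzpckab$
11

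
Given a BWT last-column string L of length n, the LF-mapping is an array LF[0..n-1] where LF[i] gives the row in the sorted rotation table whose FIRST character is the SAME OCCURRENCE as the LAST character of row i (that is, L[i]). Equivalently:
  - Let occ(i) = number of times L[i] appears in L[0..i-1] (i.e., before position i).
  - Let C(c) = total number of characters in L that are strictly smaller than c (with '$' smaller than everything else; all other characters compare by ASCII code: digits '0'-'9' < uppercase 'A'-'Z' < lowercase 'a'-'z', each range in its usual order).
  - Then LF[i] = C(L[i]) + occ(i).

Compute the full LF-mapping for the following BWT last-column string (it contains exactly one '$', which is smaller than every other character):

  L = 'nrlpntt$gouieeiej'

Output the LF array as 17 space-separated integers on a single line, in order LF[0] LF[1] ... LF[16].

Char counts: '$':1, 'e':3, 'g':1, 'i':2, 'j':1, 'l':1, 'n':2, 'o':1, 'p':1, 'r':1, 't':2, 'u':1
C (first-col start): C('$')=0, C('e')=1, C('g')=4, C('i')=5, C('j')=7, C('l')=8, C('n')=9, C('o')=11, C('p')=12, C('r')=13, C('t')=14, C('u')=16
L[0]='n': occ=0, LF[0]=C('n')+0=9+0=9
L[1]='r': occ=0, LF[1]=C('r')+0=13+0=13
L[2]='l': occ=0, LF[2]=C('l')+0=8+0=8
L[3]='p': occ=0, LF[3]=C('p')+0=12+0=12
L[4]='n': occ=1, LF[4]=C('n')+1=9+1=10
L[5]='t': occ=0, LF[5]=C('t')+0=14+0=14
L[6]='t': occ=1, LF[6]=C('t')+1=14+1=15
L[7]='$': occ=0, LF[7]=C('$')+0=0+0=0
L[8]='g': occ=0, LF[8]=C('g')+0=4+0=4
L[9]='o': occ=0, LF[9]=C('o')+0=11+0=11
L[10]='u': occ=0, LF[10]=C('u')+0=16+0=16
L[11]='i': occ=0, LF[11]=C('i')+0=5+0=5
L[12]='e': occ=0, LF[12]=C('e')+0=1+0=1
L[13]='e': occ=1, LF[13]=C('e')+1=1+1=2
L[14]='i': occ=1, LF[14]=C('i')+1=5+1=6
L[15]='e': occ=2, LF[15]=C('e')+2=1+2=3
L[16]='j': occ=0, LF[16]=C('j')+0=7+0=7

Answer: 9 13 8 12 10 14 15 0 4 11 16 5 1 2 6 3 7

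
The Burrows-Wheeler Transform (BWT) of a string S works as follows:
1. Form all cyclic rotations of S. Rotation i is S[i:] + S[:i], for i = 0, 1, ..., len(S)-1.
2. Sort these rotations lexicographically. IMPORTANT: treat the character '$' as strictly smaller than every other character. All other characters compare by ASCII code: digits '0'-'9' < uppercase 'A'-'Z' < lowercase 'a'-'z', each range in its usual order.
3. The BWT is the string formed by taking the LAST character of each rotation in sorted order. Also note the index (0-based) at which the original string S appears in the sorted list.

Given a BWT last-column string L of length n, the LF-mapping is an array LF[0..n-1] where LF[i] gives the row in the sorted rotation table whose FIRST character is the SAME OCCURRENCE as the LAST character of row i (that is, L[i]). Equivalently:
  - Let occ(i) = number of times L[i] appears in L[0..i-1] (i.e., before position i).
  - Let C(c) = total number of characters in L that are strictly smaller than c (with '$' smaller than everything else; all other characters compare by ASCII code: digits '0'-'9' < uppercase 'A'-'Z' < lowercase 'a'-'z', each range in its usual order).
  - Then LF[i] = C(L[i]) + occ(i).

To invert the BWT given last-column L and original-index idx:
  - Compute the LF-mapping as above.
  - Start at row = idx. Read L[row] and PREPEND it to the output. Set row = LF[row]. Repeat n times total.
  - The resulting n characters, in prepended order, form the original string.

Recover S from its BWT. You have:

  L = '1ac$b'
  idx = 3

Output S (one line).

Answer: bca1$

Derivation:
LF mapping: 1 2 4 0 3
Walk LF starting at row 3, prepending L[row]:
  step 1: row=3, L[3]='$', prepend. Next row=LF[3]=0
  step 2: row=0, L[0]='1', prepend. Next row=LF[0]=1
  step 3: row=1, L[1]='a', prepend. Next row=LF[1]=2
  step 4: row=2, L[2]='c', prepend. Next row=LF[2]=4
  step 5: row=4, L[4]='b', prepend. Next row=LF[4]=3
Reversed output: bca1$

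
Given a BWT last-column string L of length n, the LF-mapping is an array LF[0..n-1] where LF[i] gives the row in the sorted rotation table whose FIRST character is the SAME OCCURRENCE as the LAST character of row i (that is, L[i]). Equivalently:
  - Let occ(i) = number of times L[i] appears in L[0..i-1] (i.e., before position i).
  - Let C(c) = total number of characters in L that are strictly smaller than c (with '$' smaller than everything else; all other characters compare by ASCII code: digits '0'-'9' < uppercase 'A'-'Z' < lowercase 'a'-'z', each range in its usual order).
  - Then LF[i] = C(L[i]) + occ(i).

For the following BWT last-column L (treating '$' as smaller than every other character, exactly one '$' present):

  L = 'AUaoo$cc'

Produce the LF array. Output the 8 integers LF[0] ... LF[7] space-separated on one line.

Char counts: '$':1, 'A':1, 'U':1, 'a':1, 'c':2, 'o':2
C (first-col start): C('$')=0, C('A')=1, C('U')=2, C('a')=3, C('c')=4, C('o')=6
L[0]='A': occ=0, LF[0]=C('A')+0=1+0=1
L[1]='U': occ=0, LF[1]=C('U')+0=2+0=2
L[2]='a': occ=0, LF[2]=C('a')+0=3+0=3
L[3]='o': occ=0, LF[3]=C('o')+0=6+0=6
L[4]='o': occ=1, LF[4]=C('o')+1=6+1=7
L[5]='$': occ=0, LF[5]=C('$')+0=0+0=0
L[6]='c': occ=0, LF[6]=C('c')+0=4+0=4
L[7]='c': occ=1, LF[7]=C('c')+1=4+1=5

Answer: 1 2 3 6 7 0 4 5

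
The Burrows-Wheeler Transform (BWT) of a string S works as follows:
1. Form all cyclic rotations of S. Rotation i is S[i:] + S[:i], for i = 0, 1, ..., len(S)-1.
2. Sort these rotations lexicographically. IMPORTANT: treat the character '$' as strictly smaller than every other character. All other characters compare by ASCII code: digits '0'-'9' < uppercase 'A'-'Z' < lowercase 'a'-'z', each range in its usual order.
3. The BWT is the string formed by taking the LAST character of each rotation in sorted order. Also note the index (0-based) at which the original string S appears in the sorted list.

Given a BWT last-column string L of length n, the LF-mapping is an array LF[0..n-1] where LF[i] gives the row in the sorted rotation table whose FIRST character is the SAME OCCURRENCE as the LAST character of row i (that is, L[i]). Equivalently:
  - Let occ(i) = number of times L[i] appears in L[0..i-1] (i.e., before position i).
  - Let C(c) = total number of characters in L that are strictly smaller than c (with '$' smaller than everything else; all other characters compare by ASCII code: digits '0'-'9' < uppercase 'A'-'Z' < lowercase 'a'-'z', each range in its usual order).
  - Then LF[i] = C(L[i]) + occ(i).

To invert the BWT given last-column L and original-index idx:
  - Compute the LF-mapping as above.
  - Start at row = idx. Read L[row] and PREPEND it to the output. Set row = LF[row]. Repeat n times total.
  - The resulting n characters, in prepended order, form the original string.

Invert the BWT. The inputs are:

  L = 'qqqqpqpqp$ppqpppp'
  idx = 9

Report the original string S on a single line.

Answer: pqqppqppqpqpqppq$

Derivation:
LF mapping: 10 11 12 13 1 14 2 15 3 0 4 5 16 6 7 8 9
Walk LF starting at row 9, prepending L[row]:
  step 1: row=9, L[9]='$', prepend. Next row=LF[9]=0
  step 2: row=0, L[0]='q', prepend. Next row=LF[0]=10
  step 3: row=10, L[10]='p', prepend. Next row=LF[10]=4
  step 4: row=4, L[4]='p', prepend. Next row=LF[4]=1
  step 5: row=1, L[1]='q', prepend. Next row=LF[1]=11
  step 6: row=11, L[11]='p', prepend. Next row=LF[11]=5
  step 7: row=5, L[5]='q', prepend. Next row=LF[5]=14
  step 8: row=14, L[14]='p', prepend. Next row=LF[14]=7
  step 9: row=7, L[7]='q', prepend. Next row=LF[7]=15
  step 10: row=15, L[15]='p', prepend. Next row=LF[15]=8
  step 11: row=8, L[8]='p', prepend. Next row=LF[8]=3
  step 12: row=3, L[3]='q', prepend. Next row=LF[3]=13
  step 13: row=13, L[13]='p', prepend. Next row=LF[13]=6
  step 14: row=6, L[6]='p', prepend. Next row=LF[6]=2
  step 15: row=2, L[2]='q', prepend. Next row=LF[2]=12
  step 16: row=12, L[12]='q', prepend. Next row=LF[12]=16
  step 17: row=16, L[16]='p', prepend. Next row=LF[16]=9
Reversed output: pqqppqppqpqpqppq$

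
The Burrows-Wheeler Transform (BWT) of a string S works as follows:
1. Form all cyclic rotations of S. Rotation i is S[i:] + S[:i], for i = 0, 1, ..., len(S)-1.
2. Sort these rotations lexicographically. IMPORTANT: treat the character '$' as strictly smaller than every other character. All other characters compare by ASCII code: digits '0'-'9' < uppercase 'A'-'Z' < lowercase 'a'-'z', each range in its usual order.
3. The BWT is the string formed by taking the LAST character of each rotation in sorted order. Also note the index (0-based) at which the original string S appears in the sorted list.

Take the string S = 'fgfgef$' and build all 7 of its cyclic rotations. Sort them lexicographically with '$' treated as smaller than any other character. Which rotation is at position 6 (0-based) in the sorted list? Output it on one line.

All 7 rotations (rotation i = S[i:]+S[:i]):
  rot[0] = fgfgef$
  rot[1] = gfgef$f
  rot[2] = fgef$fg
  rot[3] = gef$fgf
  rot[4] = ef$fgfg
  rot[5] = f$fgfge
  rot[6] = $fgfgef
Sorted (with $ < everything):
  sorted[0] = $fgfgef
  sorted[1] = ef$fgfg
  sorted[2] = f$fgfge
  sorted[3] = fgef$fg
  sorted[4] = fgfgef$
  sorted[5] = gef$fgf
  sorted[6] = gfgef$f
sorted[6] = gfgef$f

Answer: gfgef$f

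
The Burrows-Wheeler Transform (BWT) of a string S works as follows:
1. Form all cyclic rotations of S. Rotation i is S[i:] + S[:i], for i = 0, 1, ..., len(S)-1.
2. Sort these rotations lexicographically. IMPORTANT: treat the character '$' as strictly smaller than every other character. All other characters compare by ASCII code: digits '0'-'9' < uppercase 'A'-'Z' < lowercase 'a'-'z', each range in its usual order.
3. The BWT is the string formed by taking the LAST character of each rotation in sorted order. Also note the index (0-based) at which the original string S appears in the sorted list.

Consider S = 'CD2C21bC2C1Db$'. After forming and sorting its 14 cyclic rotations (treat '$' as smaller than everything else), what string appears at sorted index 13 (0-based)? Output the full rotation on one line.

Answer: bC2C1Db$CD2C21

Derivation:
All 14 rotations (rotation i = S[i:]+S[:i]):
  rot[0] = CD2C21bC2C1Db$
  rot[1] = D2C21bC2C1Db$C
  rot[2] = 2C21bC2C1Db$CD
  rot[3] = C21bC2C1Db$CD2
  rot[4] = 21bC2C1Db$CD2C
  rot[5] = 1bC2C1Db$CD2C2
  rot[6] = bC2C1Db$CD2C21
  rot[7] = C2C1Db$CD2C21b
  rot[8] = 2C1Db$CD2C21bC
  rot[9] = C1Db$CD2C21bC2
  rot[10] = 1Db$CD2C21bC2C
  rot[11] = Db$CD2C21bC2C1
  rot[12] = b$CD2C21bC2C1D
  rot[13] = $CD2C21bC2C1Db
Sorted (with $ < everything):
  sorted[0] = $CD2C21bC2C1Db
  sorted[1] = 1Db$CD2C21bC2C
  sorted[2] = 1bC2C1Db$CD2C2
  sorted[3] = 21bC2C1Db$CD2C
  sorted[4] = 2C1Db$CD2C21bC
  sorted[5] = 2C21bC2C1Db$CD
  sorted[6] = C1Db$CD2C21bC2
  sorted[7] = C21bC2C1Db$CD2
  sorted[8] = C2C1Db$CD2C21b
  sorted[9] = CD2C21bC2C1Db$
  sorted[10] = D2C21bC2C1Db$C
  sorted[11] = Db$CD2C21bC2C1
  sorted[12] = b$CD2C21bC2C1D
  sorted[13] = bC2C1Db$CD2C21
sorted[13] = bC2C1Db$CD2C21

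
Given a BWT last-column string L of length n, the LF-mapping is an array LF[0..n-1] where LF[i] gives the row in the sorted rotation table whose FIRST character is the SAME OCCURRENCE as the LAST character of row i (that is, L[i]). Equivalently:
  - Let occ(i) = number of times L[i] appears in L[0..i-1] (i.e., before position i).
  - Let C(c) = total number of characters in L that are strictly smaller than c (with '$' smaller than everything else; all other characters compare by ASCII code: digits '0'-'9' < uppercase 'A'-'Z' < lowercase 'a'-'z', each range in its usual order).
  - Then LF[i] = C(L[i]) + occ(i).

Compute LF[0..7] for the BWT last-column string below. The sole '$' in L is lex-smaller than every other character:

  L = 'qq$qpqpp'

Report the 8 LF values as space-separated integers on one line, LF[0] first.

Char counts: '$':1, 'p':3, 'q':4
C (first-col start): C('$')=0, C('p')=1, C('q')=4
L[0]='q': occ=0, LF[0]=C('q')+0=4+0=4
L[1]='q': occ=1, LF[1]=C('q')+1=4+1=5
L[2]='$': occ=0, LF[2]=C('$')+0=0+0=0
L[3]='q': occ=2, LF[3]=C('q')+2=4+2=6
L[4]='p': occ=0, LF[4]=C('p')+0=1+0=1
L[5]='q': occ=3, LF[5]=C('q')+3=4+3=7
L[6]='p': occ=1, LF[6]=C('p')+1=1+1=2
L[7]='p': occ=2, LF[7]=C('p')+2=1+2=3

Answer: 4 5 0 6 1 7 2 3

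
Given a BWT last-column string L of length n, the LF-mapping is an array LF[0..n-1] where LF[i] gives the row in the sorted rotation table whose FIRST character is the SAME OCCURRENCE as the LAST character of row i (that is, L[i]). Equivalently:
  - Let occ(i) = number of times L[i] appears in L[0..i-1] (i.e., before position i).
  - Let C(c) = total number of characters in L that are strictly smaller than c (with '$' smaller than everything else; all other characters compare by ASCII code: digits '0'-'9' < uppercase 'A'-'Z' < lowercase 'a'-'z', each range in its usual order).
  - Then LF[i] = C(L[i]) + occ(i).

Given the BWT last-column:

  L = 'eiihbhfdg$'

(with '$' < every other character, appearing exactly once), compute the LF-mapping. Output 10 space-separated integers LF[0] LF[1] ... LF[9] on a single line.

Char counts: '$':1, 'b':1, 'd':1, 'e':1, 'f':1, 'g':1, 'h':2, 'i':2
C (first-col start): C('$')=0, C('b')=1, C('d')=2, C('e')=3, C('f')=4, C('g')=5, C('h')=6, C('i')=8
L[0]='e': occ=0, LF[0]=C('e')+0=3+0=3
L[1]='i': occ=0, LF[1]=C('i')+0=8+0=8
L[2]='i': occ=1, LF[2]=C('i')+1=8+1=9
L[3]='h': occ=0, LF[3]=C('h')+0=6+0=6
L[4]='b': occ=0, LF[4]=C('b')+0=1+0=1
L[5]='h': occ=1, LF[5]=C('h')+1=6+1=7
L[6]='f': occ=0, LF[6]=C('f')+0=4+0=4
L[7]='d': occ=0, LF[7]=C('d')+0=2+0=2
L[8]='g': occ=0, LF[8]=C('g')+0=5+0=5
L[9]='$': occ=0, LF[9]=C('$')+0=0+0=0

Answer: 3 8 9 6 1 7 4 2 5 0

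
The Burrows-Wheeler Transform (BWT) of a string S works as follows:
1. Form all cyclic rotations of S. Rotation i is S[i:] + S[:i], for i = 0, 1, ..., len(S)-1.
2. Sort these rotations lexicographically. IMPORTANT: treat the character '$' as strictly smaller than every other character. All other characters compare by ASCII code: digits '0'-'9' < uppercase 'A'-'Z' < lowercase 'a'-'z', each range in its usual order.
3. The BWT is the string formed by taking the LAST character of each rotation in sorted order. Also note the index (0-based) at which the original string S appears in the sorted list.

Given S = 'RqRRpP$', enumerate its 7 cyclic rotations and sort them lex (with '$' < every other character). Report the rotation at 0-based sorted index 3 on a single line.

All 7 rotations (rotation i = S[i:]+S[:i]):
  rot[0] = RqRRpP$
  rot[1] = qRRpP$R
  rot[2] = RRpP$Rq
  rot[3] = RpP$RqR
  rot[4] = pP$RqRR
  rot[5] = P$RqRRp
  rot[6] = $RqRRpP
Sorted (with $ < everything):
  sorted[0] = $RqRRpP
  sorted[1] = P$RqRRp
  sorted[2] = RRpP$Rq
  sorted[3] = RpP$RqR
  sorted[4] = RqRRpP$
  sorted[5] = pP$RqRR
  sorted[6] = qRRpP$R
sorted[3] = RpP$RqR

Answer: RpP$RqR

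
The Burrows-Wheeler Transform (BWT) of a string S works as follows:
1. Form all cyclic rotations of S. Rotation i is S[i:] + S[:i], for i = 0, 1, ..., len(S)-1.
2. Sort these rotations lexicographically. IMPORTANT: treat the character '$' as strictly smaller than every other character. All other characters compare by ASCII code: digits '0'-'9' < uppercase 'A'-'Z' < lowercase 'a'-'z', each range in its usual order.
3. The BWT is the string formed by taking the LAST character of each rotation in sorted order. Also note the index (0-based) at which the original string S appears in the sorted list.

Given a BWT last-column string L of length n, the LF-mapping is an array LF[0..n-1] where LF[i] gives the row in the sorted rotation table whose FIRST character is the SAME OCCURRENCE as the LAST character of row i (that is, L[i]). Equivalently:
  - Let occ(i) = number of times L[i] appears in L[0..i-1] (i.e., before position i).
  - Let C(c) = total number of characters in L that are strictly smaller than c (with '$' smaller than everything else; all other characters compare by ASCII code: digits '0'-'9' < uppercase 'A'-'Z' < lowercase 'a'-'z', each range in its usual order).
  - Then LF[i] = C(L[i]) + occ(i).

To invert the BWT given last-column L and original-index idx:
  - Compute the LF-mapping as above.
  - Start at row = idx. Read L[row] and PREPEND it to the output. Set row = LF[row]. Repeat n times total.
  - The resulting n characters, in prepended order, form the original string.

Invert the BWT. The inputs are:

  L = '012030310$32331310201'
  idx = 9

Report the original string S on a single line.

LF mapping: 1 7 12 2 15 3 16 8 4 0 17 13 18 19 9 20 10 5 14 6 11
Walk LF starting at row 9, prepending L[row]:
  step 1: row=9, L[9]='$', prepend. Next row=LF[9]=0
  step 2: row=0, L[0]='0', prepend. Next row=LF[0]=1
  step 3: row=1, L[1]='1', prepend. Next row=LF[1]=7
  step 4: row=7, L[7]='1', prepend. Next row=LF[7]=8
  step 5: row=8, L[8]='0', prepend. Next row=LF[8]=4
  step 6: row=4, L[4]='3', prepend. Next row=LF[4]=15
  step 7: row=15, L[15]='3', prepend. Next row=LF[15]=20
  step 8: row=20, L[20]='1', prepend. Next row=LF[20]=11
  step 9: row=11, L[11]='2', prepend. Next row=LF[11]=13
  step 10: row=13, L[13]='3', prepend. Next row=LF[13]=19
  step 11: row=19, L[19]='0', prepend. Next row=LF[19]=6
  step 12: row=6, L[6]='3', prepend. Next row=LF[6]=16
  step 13: row=16, L[16]='1', prepend. Next row=LF[16]=10
  step 14: row=10, L[10]='3', prepend. Next row=LF[10]=17
  step 15: row=17, L[17]='0', prepend. Next row=LF[17]=5
  step 16: row=5, L[5]='0', prepend. Next row=LF[5]=3
  step 17: row=3, L[3]='0', prepend. Next row=LF[3]=2
  step 18: row=2, L[2]='2', prepend. Next row=LF[2]=12
  step 19: row=12, L[12]='3', prepend. Next row=LF[12]=18
  step 20: row=18, L[18]='2', prepend. Next row=LF[18]=14
  step 21: row=14, L[14]='1', prepend. Next row=LF[14]=9
Reversed output: 12320003130321330110$

Answer: 12320003130321330110$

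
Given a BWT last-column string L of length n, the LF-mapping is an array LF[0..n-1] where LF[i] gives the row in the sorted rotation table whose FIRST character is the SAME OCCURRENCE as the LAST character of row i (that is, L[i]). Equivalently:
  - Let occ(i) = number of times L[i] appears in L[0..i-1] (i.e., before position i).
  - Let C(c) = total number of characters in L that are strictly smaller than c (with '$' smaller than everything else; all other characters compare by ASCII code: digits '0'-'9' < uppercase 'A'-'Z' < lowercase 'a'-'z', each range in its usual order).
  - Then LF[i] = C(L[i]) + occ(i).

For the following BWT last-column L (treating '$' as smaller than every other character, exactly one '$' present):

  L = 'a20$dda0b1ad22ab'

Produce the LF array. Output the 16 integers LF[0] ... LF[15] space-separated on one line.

Answer: 7 4 1 0 13 14 8 2 11 3 9 15 5 6 10 12

Derivation:
Char counts: '$':1, '0':2, '1':1, '2':3, 'a':4, 'b':2, 'd':3
C (first-col start): C('$')=0, C('0')=1, C('1')=3, C('2')=4, C('a')=7, C('b')=11, C('d')=13
L[0]='a': occ=0, LF[0]=C('a')+0=7+0=7
L[1]='2': occ=0, LF[1]=C('2')+0=4+0=4
L[2]='0': occ=0, LF[2]=C('0')+0=1+0=1
L[3]='$': occ=0, LF[3]=C('$')+0=0+0=0
L[4]='d': occ=0, LF[4]=C('d')+0=13+0=13
L[5]='d': occ=1, LF[5]=C('d')+1=13+1=14
L[6]='a': occ=1, LF[6]=C('a')+1=7+1=8
L[7]='0': occ=1, LF[7]=C('0')+1=1+1=2
L[8]='b': occ=0, LF[8]=C('b')+0=11+0=11
L[9]='1': occ=0, LF[9]=C('1')+0=3+0=3
L[10]='a': occ=2, LF[10]=C('a')+2=7+2=9
L[11]='d': occ=2, LF[11]=C('d')+2=13+2=15
L[12]='2': occ=1, LF[12]=C('2')+1=4+1=5
L[13]='2': occ=2, LF[13]=C('2')+2=4+2=6
L[14]='a': occ=3, LF[14]=C('a')+3=7+3=10
L[15]='b': occ=1, LF[15]=C('b')+1=11+1=12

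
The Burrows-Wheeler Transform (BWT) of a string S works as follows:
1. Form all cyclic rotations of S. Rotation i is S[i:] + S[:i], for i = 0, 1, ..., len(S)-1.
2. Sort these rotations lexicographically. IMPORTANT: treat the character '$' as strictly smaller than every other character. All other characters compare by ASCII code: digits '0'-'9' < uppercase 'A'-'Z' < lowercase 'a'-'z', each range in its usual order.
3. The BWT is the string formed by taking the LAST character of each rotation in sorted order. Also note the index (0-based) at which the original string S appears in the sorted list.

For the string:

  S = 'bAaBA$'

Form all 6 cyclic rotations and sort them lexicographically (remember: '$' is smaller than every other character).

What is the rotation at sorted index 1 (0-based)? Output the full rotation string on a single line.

Answer: A$bAaB

Derivation:
All 6 rotations (rotation i = S[i:]+S[:i]):
  rot[0] = bAaBA$
  rot[1] = AaBA$b
  rot[2] = aBA$bA
  rot[3] = BA$bAa
  rot[4] = A$bAaB
  rot[5] = $bAaBA
Sorted (with $ < everything):
  sorted[0] = $bAaBA
  sorted[1] = A$bAaB
  sorted[2] = AaBA$b
  sorted[3] = BA$bAa
  sorted[4] = aBA$bA
  sorted[5] = bAaBA$
sorted[1] = A$bAaB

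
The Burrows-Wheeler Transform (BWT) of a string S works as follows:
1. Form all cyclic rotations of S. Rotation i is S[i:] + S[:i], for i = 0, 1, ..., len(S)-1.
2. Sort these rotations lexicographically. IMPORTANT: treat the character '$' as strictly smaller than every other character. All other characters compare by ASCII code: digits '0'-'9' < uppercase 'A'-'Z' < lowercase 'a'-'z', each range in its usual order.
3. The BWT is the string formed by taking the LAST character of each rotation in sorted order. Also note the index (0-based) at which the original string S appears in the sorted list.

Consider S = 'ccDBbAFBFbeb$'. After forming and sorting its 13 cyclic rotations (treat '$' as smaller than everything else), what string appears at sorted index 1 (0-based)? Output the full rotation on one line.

Answer: AFBFbeb$ccDBb

Derivation:
All 13 rotations (rotation i = S[i:]+S[:i]):
  rot[0] = ccDBbAFBFbeb$
  rot[1] = cDBbAFBFbeb$c
  rot[2] = DBbAFBFbeb$cc
  rot[3] = BbAFBFbeb$ccD
  rot[4] = bAFBFbeb$ccDB
  rot[5] = AFBFbeb$ccDBb
  rot[6] = FBFbeb$ccDBbA
  rot[7] = BFbeb$ccDBbAF
  rot[8] = Fbeb$ccDBbAFB
  rot[9] = beb$ccDBbAFBF
  rot[10] = eb$ccDBbAFBFb
  rot[11] = b$ccDBbAFBFbe
  rot[12] = $ccDBbAFBFbeb
Sorted (with $ < everything):
  sorted[0] = $ccDBbAFBFbeb
  sorted[1] = AFBFbeb$ccDBb
  sorted[2] = BFbeb$ccDBbAF
  sorted[3] = BbAFBFbeb$ccD
  sorted[4] = DBbAFBFbeb$cc
  sorted[5] = FBFbeb$ccDBbA
  sorted[6] = Fbeb$ccDBbAFB
  sorted[7] = b$ccDBbAFBFbe
  sorted[8] = bAFBFbeb$ccDB
  sorted[9] = beb$ccDBbAFBF
  sorted[10] = cDBbAFBFbeb$c
  sorted[11] = ccDBbAFBFbeb$
  sorted[12] = eb$ccDBbAFBFb
sorted[1] = AFBFbeb$ccDBb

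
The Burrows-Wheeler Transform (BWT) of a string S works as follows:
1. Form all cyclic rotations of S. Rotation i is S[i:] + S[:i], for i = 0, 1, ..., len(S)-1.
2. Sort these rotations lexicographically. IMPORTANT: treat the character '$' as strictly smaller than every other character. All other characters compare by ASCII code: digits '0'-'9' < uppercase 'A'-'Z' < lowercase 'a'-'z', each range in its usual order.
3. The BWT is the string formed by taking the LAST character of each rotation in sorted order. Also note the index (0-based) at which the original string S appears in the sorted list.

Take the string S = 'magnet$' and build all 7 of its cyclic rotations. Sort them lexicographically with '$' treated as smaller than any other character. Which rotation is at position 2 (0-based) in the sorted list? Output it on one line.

All 7 rotations (rotation i = S[i:]+S[:i]):
  rot[0] = magnet$
  rot[1] = agnet$m
  rot[2] = gnet$ma
  rot[3] = net$mag
  rot[4] = et$magn
  rot[5] = t$magne
  rot[6] = $magnet
Sorted (with $ < everything):
  sorted[0] = $magnet
  sorted[1] = agnet$m
  sorted[2] = et$magn
  sorted[3] = gnet$ma
  sorted[4] = magnet$
  sorted[5] = net$mag
  sorted[6] = t$magne
sorted[2] = et$magn

Answer: et$magn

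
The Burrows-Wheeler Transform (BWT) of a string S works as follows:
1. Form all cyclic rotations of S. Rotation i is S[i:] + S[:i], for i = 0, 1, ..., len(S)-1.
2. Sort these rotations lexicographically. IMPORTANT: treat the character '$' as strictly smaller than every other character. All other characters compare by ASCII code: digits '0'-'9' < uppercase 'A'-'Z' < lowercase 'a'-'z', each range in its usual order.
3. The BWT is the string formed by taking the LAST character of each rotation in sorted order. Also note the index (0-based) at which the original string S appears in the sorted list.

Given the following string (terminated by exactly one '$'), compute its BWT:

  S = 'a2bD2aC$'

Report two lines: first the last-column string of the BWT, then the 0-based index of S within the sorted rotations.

All 8 rotations (rotation i = S[i:]+S[:i]):
  rot[0] = a2bD2aC$
  rot[1] = 2bD2aC$a
  rot[2] = bD2aC$a2
  rot[3] = D2aC$a2b
  rot[4] = 2aC$a2bD
  rot[5] = aC$a2bD2
  rot[6] = C$a2bD2a
  rot[7] = $a2bD2aC
Sorted (with $ < everything):
  sorted[0] = $a2bD2aC  (last char: 'C')
  sorted[1] = 2aC$a2bD  (last char: 'D')
  sorted[2] = 2bD2aC$a  (last char: 'a')
  sorted[3] = C$a2bD2a  (last char: 'a')
  sorted[4] = D2aC$a2b  (last char: 'b')
  sorted[5] = a2bD2aC$  (last char: '$')
  sorted[6] = aC$a2bD2  (last char: '2')
  sorted[7] = bD2aC$a2  (last char: '2')
Last column: CDaab$22
Original string S is at sorted index 5

Answer: CDaab$22
5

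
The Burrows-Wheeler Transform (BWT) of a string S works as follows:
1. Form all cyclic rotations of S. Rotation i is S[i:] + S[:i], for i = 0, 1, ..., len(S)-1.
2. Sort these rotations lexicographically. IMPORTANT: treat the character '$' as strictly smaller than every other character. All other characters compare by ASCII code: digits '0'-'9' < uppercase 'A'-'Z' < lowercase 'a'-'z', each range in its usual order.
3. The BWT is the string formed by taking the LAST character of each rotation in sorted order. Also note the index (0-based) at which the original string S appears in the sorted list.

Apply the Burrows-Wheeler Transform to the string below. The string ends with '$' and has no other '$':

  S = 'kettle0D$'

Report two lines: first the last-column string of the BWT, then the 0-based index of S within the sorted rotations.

All 9 rotations (rotation i = S[i:]+S[:i]):
  rot[0] = kettle0D$
  rot[1] = ettle0D$k
  rot[2] = ttle0D$ke
  rot[3] = tle0D$ket
  rot[4] = le0D$kett
  rot[5] = e0D$kettl
  rot[6] = 0D$kettle
  rot[7] = D$kettle0
  rot[8] = $kettle0D
Sorted (with $ < everything):
  sorted[0] = $kettle0D  (last char: 'D')
  sorted[1] = 0D$kettle  (last char: 'e')
  sorted[2] = D$kettle0  (last char: '0')
  sorted[3] = e0D$kettl  (last char: 'l')
  sorted[4] = ettle0D$k  (last char: 'k')
  sorted[5] = kettle0D$  (last char: '$')
  sorted[6] = le0D$kett  (last char: 't')
  sorted[7] = tle0D$ket  (last char: 't')
  sorted[8] = ttle0D$ke  (last char: 'e')
Last column: De0lk$tte
Original string S is at sorted index 5

Answer: De0lk$tte
5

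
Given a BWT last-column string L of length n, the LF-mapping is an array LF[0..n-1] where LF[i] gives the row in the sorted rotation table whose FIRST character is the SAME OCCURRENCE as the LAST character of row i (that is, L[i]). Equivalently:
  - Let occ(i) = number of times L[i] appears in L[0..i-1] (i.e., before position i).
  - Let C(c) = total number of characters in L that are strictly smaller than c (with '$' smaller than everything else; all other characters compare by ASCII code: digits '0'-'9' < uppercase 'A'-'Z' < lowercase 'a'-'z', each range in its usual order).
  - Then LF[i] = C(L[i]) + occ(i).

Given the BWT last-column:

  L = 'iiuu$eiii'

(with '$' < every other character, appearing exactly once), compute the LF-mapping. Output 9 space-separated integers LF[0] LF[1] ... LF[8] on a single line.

Char counts: '$':1, 'e':1, 'i':5, 'u':2
C (first-col start): C('$')=0, C('e')=1, C('i')=2, C('u')=7
L[0]='i': occ=0, LF[0]=C('i')+0=2+0=2
L[1]='i': occ=1, LF[1]=C('i')+1=2+1=3
L[2]='u': occ=0, LF[2]=C('u')+0=7+0=7
L[3]='u': occ=1, LF[3]=C('u')+1=7+1=8
L[4]='$': occ=0, LF[4]=C('$')+0=0+0=0
L[5]='e': occ=0, LF[5]=C('e')+0=1+0=1
L[6]='i': occ=2, LF[6]=C('i')+2=2+2=4
L[7]='i': occ=3, LF[7]=C('i')+3=2+3=5
L[8]='i': occ=4, LF[8]=C('i')+4=2+4=6

Answer: 2 3 7 8 0 1 4 5 6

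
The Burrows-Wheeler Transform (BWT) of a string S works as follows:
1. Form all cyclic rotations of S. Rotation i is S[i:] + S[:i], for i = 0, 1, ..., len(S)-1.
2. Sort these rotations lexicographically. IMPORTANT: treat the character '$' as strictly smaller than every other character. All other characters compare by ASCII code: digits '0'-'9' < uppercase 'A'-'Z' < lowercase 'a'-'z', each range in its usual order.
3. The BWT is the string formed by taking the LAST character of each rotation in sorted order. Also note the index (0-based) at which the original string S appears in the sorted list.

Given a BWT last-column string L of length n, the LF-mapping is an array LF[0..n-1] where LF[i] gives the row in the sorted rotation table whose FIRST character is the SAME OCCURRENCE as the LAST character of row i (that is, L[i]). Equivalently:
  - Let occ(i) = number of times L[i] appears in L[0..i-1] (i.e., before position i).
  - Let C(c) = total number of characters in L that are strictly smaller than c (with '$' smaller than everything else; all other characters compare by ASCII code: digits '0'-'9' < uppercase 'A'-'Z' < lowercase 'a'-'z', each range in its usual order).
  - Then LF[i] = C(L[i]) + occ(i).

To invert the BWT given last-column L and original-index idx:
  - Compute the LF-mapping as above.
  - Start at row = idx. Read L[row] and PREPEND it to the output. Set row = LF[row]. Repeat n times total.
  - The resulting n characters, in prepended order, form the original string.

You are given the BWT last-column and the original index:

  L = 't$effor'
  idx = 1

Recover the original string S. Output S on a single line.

Answer: effort$

Derivation:
LF mapping: 6 0 1 2 3 4 5
Walk LF starting at row 1, prepending L[row]:
  step 1: row=1, L[1]='$', prepend. Next row=LF[1]=0
  step 2: row=0, L[0]='t', prepend. Next row=LF[0]=6
  step 3: row=6, L[6]='r', prepend. Next row=LF[6]=5
  step 4: row=5, L[5]='o', prepend. Next row=LF[5]=4
  step 5: row=4, L[4]='f', prepend. Next row=LF[4]=3
  step 6: row=3, L[3]='f', prepend. Next row=LF[3]=2
  step 7: row=2, L[2]='e', prepend. Next row=LF[2]=1
Reversed output: effort$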